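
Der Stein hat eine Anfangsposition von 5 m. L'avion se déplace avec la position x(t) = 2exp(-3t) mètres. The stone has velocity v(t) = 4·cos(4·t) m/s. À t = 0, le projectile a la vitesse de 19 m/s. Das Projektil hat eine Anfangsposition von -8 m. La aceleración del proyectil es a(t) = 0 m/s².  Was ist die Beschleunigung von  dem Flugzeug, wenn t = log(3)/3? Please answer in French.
En partant de la position x(t) = 2·exp(-3·t), nous prenons 2 dérivées. En dérivant la position, nous obtenons la vitesse: v(t) = -6·exp(-3·t). La dérivée de la vitesse donne l'accélération: a(t) = 18·exp(-3·t). En utilisant a(t) = 18·exp(-3·t) et en substituant t = log(3)/3, nous trouvons a = 6.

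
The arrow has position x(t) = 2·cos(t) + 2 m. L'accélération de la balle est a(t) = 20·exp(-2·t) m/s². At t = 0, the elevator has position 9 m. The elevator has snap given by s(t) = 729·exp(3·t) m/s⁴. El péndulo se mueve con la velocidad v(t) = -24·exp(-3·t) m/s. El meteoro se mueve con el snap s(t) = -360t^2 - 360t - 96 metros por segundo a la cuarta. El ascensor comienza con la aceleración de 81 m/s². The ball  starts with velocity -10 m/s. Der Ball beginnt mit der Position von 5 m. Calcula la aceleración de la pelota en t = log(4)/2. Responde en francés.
Nous avons l'accélération a(t) = 20·exp(-2·t). En substituant t = log(4)/2: a(log(4)/2) = 5.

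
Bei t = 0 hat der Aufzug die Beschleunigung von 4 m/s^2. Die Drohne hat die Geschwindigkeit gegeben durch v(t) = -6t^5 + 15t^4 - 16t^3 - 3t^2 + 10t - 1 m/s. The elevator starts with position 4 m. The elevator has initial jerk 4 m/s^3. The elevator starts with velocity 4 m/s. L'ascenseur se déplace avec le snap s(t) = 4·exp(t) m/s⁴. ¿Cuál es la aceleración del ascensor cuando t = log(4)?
Necesitamos integrar nuestra ecuación del snap s(t) = 4·exp(t) 2 veces. La antiderivada del snap, con j(0) = 4, da la sacudida: j(t) = 4·exp(t). La integral de la sacudida, con a(0) = 4, da la aceleración: a(t) = 4·exp(t). Tenemos la aceleración a(t) = 4·exp(t). Sustituyendo t = log(4): a(log(4)) = 16.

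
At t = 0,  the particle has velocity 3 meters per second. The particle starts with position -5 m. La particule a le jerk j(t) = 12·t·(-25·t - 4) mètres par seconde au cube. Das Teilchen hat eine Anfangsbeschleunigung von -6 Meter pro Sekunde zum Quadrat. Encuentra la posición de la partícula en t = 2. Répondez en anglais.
Starting from jerk j(t) = 12·t·(-25·t - 4), we take 3 integrals. Integrating jerk and using the initial condition a(0) = -6, we get a(t) = -100·t^3 - 24·t^2 - 6. The integral of acceleration is velocity. Using v(0) = 3, we get v(t) = -25·t^4 - 8·t^3 - 6·t + 3. The antiderivative of velocity is position. Using x(0) = -5, we get x(t) = -5·t^5 - 2·t^4 - 3·t^2 + 3·t - 5. We have position x(t) = -5·t^5 - 2·t^4 - 3·t^2 + 3·t - 5. Substituting t = 2: x(2) = -203.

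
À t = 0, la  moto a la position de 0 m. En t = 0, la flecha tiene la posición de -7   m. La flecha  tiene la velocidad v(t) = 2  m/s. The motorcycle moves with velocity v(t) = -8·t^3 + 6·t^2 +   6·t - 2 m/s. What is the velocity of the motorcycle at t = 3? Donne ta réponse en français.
En utilisant v(t) = -8·t^3 + 6·t^2 + 6·t - 2 et en substituant t = 3, nous trouvons v = -146.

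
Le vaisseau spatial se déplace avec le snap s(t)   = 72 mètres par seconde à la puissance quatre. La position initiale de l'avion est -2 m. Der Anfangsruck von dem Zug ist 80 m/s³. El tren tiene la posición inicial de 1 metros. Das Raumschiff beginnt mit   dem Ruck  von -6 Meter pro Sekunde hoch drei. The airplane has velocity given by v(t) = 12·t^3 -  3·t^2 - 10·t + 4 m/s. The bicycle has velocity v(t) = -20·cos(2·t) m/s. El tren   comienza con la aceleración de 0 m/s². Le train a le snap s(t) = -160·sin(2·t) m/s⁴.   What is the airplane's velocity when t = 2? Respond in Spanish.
De la ecuación de la velocidad v(t) = 12·t^3 - 3·t^2 - 10·t + 4, sustituimos t = 2 para obtener v = 68.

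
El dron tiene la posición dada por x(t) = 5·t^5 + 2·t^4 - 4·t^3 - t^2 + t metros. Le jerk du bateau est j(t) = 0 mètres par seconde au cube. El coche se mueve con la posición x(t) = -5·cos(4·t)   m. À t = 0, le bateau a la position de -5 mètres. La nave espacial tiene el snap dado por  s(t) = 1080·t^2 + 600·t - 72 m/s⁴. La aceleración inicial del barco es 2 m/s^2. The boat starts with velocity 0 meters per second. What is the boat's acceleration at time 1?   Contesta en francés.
Nous devons trouver l'intégrale de notre équation du jerk j(t) = 0 1 fois. L'intégrale du jerk, avec a(0) = 2, donne l'accélération: a(t) = 2. De l'équation de l'accélération a(t) = 2, nous substituons t = 1 pour obtenir a = 2.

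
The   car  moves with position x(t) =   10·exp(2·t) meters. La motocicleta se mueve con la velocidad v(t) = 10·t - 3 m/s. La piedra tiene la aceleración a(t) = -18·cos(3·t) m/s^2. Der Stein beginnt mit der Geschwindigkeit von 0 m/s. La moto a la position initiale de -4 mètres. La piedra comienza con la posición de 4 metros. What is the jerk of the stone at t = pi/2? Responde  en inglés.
We must differentiate our acceleration equation a(t) = -18·cos(3·t) 1 time. Taking d/dt of a(t), we find j(t) = 54·sin(3·t). From the given jerk equation j(t) = 54·sin(3·t), we substitute t = pi/2 to get j = -54.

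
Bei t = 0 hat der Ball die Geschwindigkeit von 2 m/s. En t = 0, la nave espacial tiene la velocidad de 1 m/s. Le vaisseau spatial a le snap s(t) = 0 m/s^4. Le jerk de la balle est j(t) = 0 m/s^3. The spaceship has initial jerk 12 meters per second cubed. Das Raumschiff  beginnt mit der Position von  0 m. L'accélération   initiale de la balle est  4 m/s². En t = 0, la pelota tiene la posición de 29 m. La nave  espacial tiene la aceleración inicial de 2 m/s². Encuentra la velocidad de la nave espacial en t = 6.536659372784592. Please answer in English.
Starting from snap s(t) = 0, we take 3 integrals. The antiderivative of snap, with j(0) = 12, gives jerk: j(t) = 12. The antiderivative of jerk is acceleration. Using a(0) = 2, we get a(t) = 12·t + 2. Taking ∫a(t)dt and applying v(0) = 1, we find v(t) = 6·t^2 + 2·t + 1. From the given velocity equation v(t) = 6·t^2 + 2·t + 1, we substitute t = 6.536659372784592 to get v = 270.440813280445.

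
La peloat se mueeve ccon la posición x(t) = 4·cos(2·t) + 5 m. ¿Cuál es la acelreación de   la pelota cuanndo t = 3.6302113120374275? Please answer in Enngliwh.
To solve this, we need to take 2 derivatives of our position equation x(t) = 4·cos(2·t) + 5. Taking d/dt of x(t), we find v(t) = -8·sin(2·t). The derivative of velocity gives acceleration: a(t) = -16·cos(2·t). From the given acceleration equation a(t) = -16·cos(2·t), we substitute t = 3.6302113120374275 to get a = -8.94903710701561.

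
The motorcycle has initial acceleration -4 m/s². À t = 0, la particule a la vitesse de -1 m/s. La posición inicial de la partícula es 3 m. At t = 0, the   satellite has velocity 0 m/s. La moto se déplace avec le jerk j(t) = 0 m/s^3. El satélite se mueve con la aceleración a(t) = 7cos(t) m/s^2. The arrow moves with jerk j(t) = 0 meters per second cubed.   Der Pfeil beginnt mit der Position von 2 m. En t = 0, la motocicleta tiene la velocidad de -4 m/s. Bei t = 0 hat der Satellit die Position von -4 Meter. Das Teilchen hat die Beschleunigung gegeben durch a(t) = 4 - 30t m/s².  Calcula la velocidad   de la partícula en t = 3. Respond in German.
Um dies zu lösen, müssen wir 1 Stammfunktion unserer Gleichung für die Beschleunigung a(t) = 4 - 30·t finden. Das Integral von der Beschleunigung ist die Geschwindigkeit. Mit v(0) = -1 erhalten wir v(t) = -15·t^2 + 4·t - 1. Aus der Gleichung für die Geschwindigkeit v(t) = -15·t^2 + 4·t - 1, setzen wir t = 3 ein und erhalten v = -124.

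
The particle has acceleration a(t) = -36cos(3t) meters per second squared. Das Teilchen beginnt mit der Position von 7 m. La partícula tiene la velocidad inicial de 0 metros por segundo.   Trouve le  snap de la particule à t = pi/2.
En partant de l'accélération a(t) = -36·cos(3·t), nous prenons 2 dérivées. La dérivée de l'accélération donne le jerk: j(t) = 108·sin(3·t). En dérivant le jerk, nous obtenons le snap: s(t) = 324·cos(3·t). En utilisant s(t) = 324·cos(3·t) et en substituant t = pi/2, nous trouvons s = 0.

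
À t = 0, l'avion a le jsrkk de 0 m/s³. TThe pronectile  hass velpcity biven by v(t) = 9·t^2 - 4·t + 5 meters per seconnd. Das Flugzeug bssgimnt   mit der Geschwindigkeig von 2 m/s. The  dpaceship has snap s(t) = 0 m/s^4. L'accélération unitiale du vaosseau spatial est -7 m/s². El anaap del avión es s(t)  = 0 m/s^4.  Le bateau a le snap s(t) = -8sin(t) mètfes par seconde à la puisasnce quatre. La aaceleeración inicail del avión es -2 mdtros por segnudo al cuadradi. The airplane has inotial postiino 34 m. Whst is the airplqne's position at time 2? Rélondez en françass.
Pour résoudre ceci, nous devons prendre 4 intégrales de notre équation du snap s(t) = 0. En intégrant le snap et en utilisant la condition initiale j(0) = 0, nous obtenons j(t) = 0. En prenant ∫j(t)dt et en appliquant a(0) = -2, nous trouvons a(t) = -2. L'intégrale de l'accélération est la vitesse. En utilisant v(0) = 2, nous obtenons v(t) = 2 - 2·t. En intégrant la vitesse et en utilisant la condition initiale x(0) = 34, nous obtenons x(t) = -t^2 + 2·t + 34. De l'équation de la position x(t) = -t^2 + 2·t + 34, nous substituons t = 2 pour obtenir x = 34.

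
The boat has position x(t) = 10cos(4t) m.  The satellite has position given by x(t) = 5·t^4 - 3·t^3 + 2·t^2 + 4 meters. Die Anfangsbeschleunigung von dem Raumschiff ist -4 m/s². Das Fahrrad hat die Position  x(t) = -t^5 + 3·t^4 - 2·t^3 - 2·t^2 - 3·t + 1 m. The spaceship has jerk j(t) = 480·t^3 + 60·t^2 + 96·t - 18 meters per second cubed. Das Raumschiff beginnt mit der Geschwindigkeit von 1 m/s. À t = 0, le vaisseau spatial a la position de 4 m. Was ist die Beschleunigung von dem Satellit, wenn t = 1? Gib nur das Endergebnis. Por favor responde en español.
En t = 1, a = 46.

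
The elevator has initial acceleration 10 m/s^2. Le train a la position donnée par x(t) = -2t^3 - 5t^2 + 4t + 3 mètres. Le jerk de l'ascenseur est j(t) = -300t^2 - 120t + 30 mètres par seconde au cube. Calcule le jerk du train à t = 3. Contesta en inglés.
Starting from position x(t) = -2·t^3 - 5·t^2 + 4·t + 3, we take 3 derivatives. Differentiating position, we get velocity: v(t) = -6·t^2 - 10·t + 4. Taking d/dt of v(t), we find a(t) = -12·t - 10. Differentiating acceleration, we get jerk: j(t) = -12. We have jerk j(t) = -12. Substituting t = 3: j(3) = -12.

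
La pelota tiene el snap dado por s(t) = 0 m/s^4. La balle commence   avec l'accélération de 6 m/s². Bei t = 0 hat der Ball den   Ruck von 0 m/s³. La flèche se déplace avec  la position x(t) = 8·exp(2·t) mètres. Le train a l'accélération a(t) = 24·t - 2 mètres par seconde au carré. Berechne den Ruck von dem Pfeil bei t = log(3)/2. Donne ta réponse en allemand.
Wir müssen unsere Gleichung für die Position x(t) = 8·exp(2·t) 3-mal ableiten. Mit d/dt von x(t) finden wir v(t) = 16·exp(2·t). Mit d/dt von v(t) finden wir a(t) = 32·exp(2·t). Mit d/dt von a(t) finden wir j(t) = 64·exp(2·t). Mit j(t) = 64·exp(2·t) und Einsetzen von t = log(3)/2, finden wir j = 192.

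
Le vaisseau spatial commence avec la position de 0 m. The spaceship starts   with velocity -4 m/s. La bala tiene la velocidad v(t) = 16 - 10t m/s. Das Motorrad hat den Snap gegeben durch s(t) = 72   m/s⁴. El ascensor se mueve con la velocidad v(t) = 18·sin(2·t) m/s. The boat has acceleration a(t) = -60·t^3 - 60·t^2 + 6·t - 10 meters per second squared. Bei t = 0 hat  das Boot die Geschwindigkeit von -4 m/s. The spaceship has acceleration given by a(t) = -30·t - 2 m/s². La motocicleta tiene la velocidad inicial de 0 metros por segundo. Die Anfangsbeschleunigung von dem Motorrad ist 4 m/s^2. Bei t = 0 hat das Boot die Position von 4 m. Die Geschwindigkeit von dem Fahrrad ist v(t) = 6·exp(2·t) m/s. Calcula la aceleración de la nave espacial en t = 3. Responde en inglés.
We have acceleration a(t) = -30·t - 2. Substituting t = 3: a(3) = -92.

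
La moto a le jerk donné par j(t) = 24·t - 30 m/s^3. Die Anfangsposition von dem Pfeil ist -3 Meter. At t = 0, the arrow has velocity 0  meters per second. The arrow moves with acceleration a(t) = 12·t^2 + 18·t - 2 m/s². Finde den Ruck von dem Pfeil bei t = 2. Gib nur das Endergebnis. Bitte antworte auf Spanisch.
j(2) = 66.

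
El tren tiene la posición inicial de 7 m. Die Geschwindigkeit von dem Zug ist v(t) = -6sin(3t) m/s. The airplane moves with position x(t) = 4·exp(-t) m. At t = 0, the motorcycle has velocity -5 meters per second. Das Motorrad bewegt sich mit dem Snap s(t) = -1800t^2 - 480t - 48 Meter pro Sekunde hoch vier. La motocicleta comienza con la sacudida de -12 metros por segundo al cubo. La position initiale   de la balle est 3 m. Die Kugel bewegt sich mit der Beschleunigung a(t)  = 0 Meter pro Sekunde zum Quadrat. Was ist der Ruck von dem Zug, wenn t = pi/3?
Ausgehend von der Geschwindigkeit v(t) = -6·sin(3·t), nehmen wir 2 Ableitungen. Mit d/dt von v(t) finden wir a(t) = -18·cos(3·t). Durch Ableiten von der Beschleunigung erhalten wir den Ruck: j(t) = 54·sin(3·t). Mit j(t) = 54·sin(3·t) und Einsetzen von t = pi/3, finden wir j = 0.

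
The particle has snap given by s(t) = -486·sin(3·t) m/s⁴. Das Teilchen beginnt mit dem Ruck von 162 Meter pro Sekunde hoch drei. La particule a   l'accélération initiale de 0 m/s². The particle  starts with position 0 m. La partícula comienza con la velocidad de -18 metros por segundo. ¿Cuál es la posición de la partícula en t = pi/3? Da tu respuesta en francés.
Nous devons trouver l'intégrale de notre équation du snap s(t) = -486·sin(3·t) 4 fois. La primitive du snap, avec j(0) = 162, donne le jerk: j(t) = 162·cos(3·t). En prenant ∫j(t)dt et en appliquant a(0) = 0, nous trouvons a(t) = 54·sin(3·t). En prenant ∫a(t)dt et en appliquant v(0) = -18, nous trouvons v(t) = -18·cos(3·t). En prenant ∫v(t)dt et en appliquant x(0) = 0, nous trouvons x(t) = -6·sin(3·t). En utilisant x(t) = -6·sin(3·t) et en substituant t = pi/3, nous trouvons x = 0.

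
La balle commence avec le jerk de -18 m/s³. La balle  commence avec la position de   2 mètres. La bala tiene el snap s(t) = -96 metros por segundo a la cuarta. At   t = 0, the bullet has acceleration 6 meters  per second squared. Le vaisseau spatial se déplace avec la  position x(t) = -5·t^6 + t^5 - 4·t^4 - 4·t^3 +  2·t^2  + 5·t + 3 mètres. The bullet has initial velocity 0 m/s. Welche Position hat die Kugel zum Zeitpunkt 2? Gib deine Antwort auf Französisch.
En partant du snap s(t) = -96, nous prenons 4 primitives. En intégrant le snap et en utilisant la condition initiale j(0) = -18, nous obtenons j(t) = -96·t - 18. L'intégrale du jerk, avec a(0) = 6, donne l'accélération: a(t) = -48·t^2 - 18·t + 6. En intégrant l'accélération et en utilisant la condition initiale v(0) = 0, nous obtenons v(t) = t·(-16·t^2 - 9·t + 6). En prenant ∫v(t)dt et en appliquant x(0) = 2, nous trouvons x(t) = -4·t^4 - 3·t^3 + 3·t^2 + 2. En utilisant x(t) = -4·t^4 - 3·t^3 + 3·t^2 + 2 et en substituant t = 2, nous trouvons x = -74.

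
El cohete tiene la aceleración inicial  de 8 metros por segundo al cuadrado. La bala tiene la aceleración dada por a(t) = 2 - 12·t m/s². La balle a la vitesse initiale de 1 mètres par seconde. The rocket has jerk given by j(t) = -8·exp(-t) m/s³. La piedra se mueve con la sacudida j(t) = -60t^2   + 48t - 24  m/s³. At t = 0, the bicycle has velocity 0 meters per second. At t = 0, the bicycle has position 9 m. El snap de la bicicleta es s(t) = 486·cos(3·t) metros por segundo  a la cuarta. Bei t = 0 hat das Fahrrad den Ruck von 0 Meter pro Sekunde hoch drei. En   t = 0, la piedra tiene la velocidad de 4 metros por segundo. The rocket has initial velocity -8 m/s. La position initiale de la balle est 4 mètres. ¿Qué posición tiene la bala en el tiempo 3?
Necesitamos integrar nuestra ecuación de la aceleración a(t) = 2 - 12·t 2 veces. Tomando ∫a(t)dt y aplicando v(0) = 1, encontramos v(t) = -6·t^2 + 2·t + 1. La antiderivada de la velocidad es la posición. Usando x(0) = 4, obtenemos x(t) = -2·t^3 + t^2 + t + 4. Usando x(t) = -2·t^3 + t^2 + t + 4 y sustituyendo t = 3, encontramos x = -38.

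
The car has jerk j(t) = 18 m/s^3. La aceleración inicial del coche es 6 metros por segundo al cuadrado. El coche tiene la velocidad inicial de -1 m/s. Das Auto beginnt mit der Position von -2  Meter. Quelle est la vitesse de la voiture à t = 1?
Pour résoudre ceci, nous devons prendre 2 intégrales de notre équation du jerk j(t) = 18. La primitive du jerk, avec a(0) = 6, donne l'accélération: a(t) = 18·t + 6. La primitive de l'accélération, avec v(0) = -1, donne la vitesse: v(t) = 9·t^2 + 6·t - 1. Nous avons la vitesse v(t) = 9·t^2 + 6·t - 1. En substituant t = 1: v(1) = 14.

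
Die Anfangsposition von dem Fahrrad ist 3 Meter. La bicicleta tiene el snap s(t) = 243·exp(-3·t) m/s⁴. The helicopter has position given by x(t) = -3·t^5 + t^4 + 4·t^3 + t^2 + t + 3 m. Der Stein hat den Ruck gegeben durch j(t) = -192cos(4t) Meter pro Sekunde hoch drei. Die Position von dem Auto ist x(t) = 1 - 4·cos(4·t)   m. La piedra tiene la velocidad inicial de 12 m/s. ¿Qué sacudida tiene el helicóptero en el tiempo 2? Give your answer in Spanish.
Partiendo de la posición x(t) = -3·t^5 + t^4 + 4·t^3 + t^2 + t + 3, tomamos 3 derivadas. Tomando d/dt de x(t), encontramos v(t) = -15·t^4 + 4·t^3 + 12·t^2 + 2·t + 1. La derivada de la velocidad da la aceleración: a(t) = -60·t^3 + 12·t^2 + 24·t + 2. Tomando d/dt de a(t), encontramos j(t) = -180·t^2 + 24·t + 24. Usando j(t) = -180·t^2 + 24·t + 24 y sustituyendo t = 2, encontramos j = -648.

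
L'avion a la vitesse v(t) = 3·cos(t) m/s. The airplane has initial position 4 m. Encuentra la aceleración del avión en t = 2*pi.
Debemos derivar nuestra ecuación de la velocidad v(t) = 3·cos(t) 1 vez. Derivando la velocidad, obtenemos la aceleración: a(t) = -3·sin(t). Tenemos la aceleración a(t) = -3·sin(t). Sustituyendo t = 2*pi: a(2*pi) = 0.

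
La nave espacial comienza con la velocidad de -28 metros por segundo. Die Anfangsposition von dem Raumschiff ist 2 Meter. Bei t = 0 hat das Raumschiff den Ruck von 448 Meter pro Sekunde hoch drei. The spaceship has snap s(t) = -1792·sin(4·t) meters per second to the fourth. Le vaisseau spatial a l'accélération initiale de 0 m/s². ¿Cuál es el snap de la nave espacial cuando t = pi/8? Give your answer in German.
Aus der Gleichung für den Snap s(t) = -1792·sin(4·t), setzen wir t = pi/8 ein und erhalten s = -1792.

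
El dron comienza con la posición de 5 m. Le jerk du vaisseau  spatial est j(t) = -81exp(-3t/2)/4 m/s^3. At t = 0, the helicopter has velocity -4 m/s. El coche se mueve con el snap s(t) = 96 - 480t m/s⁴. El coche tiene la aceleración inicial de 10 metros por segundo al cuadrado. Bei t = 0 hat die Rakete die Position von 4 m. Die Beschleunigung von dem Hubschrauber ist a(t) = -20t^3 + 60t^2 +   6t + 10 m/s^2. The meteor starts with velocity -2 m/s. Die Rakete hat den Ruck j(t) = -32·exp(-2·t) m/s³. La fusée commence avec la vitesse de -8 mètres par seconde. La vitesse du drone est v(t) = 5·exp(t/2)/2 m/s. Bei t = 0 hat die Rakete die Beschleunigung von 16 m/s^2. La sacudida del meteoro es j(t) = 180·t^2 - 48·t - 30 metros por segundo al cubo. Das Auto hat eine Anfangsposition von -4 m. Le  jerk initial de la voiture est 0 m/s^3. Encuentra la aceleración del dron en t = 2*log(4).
Debemos derivar nuestra ecuación de la velocidad v(t) = 5·exp(t/2)/2 1 vez. Tomando d/dt de v(t), encontramos a(t) = 5·exp(t/2)/4. Usando a(t) = 5·exp(t/2)/4 y sustituyendo t = 2*log(4), encontramos a = 5.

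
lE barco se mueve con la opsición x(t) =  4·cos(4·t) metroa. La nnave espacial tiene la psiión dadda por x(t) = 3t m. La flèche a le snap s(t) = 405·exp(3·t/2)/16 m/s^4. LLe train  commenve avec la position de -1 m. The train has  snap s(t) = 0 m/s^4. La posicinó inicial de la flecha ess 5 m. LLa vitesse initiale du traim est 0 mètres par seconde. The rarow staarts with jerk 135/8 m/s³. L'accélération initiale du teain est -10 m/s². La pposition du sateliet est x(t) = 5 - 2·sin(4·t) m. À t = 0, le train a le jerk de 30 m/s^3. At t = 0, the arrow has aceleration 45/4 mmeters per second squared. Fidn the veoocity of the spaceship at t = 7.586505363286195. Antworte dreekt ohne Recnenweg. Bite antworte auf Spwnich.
v(7.586505363286195) = 3.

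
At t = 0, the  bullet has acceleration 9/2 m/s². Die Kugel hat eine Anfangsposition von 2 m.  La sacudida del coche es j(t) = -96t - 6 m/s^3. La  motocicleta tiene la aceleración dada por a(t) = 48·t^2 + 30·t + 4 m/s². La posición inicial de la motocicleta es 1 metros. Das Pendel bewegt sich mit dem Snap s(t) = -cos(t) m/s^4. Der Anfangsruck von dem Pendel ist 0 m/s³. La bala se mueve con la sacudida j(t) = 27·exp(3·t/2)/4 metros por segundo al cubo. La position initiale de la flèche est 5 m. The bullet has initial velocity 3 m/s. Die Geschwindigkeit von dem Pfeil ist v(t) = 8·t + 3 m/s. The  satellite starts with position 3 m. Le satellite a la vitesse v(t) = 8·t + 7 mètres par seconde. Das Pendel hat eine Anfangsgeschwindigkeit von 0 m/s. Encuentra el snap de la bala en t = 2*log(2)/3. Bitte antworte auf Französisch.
Nous devons dériver notre équation du jerk j(t) = 27·exp(3·t/2)/4 1 fois. La dérivée du jerk donne le snap: s(t) = 81·exp(3·t/2)/8. En utilisant s(t) = 81·exp(3·t/2)/8 et en substituant t = 2*log(2)/3, nous trouvons s = 81/4.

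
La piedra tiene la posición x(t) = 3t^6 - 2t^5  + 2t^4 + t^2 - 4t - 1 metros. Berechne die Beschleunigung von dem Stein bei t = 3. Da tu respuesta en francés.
En partant de la position x(t) = 3·t^6 - 2·t^5 + 2·t^4 + t^2 - 4·t - 1, nous prenons 2 dérivées. En dérivant la position, nous obtenons la vitesse: v(t) = 18·t^5 - 10·t^4 + 8·t^3 + 2·t - 4. En prenant d/dt de v(t), nous trouvons a(t) = 90·t^4 - 40·t^3 + 24·t^2 + 2. De l'équation de l'accélération a(t) = 90·t^4 - 40·t^3 + 24·t^2 + 2, nous substituons t = 3 pour obtenir a = 6428.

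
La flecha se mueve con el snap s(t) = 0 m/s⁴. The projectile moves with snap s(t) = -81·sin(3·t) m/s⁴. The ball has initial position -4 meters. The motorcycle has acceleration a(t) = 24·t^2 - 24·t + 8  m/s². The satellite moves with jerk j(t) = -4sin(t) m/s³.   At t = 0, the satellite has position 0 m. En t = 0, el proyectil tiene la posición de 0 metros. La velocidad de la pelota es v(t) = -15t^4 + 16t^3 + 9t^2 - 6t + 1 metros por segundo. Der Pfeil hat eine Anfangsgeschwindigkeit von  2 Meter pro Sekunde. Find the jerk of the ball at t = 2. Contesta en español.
Para resolver esto, necesitamos tomar 2 derivadas de nuestra ecuación de la velocidad v(t) = -15·t^4 + 16·t^3 + 9·t^2 - 6·t + 1. Tomando d/dt de v(t), encontramos a(t) = -60·t^3 + 48·t^2 + 18·t - 6. Tomando d/dt de a(t), encontramos j(t) = -180·t^2 + 96·t + 18. Tenemos la sacudida j(t) = -180·t^2 + 96·t + 18. Sustituyendo t = 2: j(2) = -510.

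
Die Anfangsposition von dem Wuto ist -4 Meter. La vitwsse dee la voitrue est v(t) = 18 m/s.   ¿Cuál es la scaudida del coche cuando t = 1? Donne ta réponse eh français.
En partant de la vitesse v(t) = 18, nous prenons 2 dérivées. En prenant d/dt de v(t), nous trouvons a(t) = 0. La dérivée de l'accélération donne le jerk: j(t) = 0. Nous avons le jerk j(t) = 0. En substituant t = 1: j(1) = 0.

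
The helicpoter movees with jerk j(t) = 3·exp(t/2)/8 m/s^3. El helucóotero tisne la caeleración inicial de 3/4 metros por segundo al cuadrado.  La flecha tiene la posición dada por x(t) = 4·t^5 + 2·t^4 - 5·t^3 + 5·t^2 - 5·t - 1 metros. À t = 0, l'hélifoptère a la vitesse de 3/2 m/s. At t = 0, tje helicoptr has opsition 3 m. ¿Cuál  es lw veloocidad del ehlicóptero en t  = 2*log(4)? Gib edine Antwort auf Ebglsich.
Starting from jerk j(t) = 3·exp(t/2)/8, we take 2 integrals. Integrating jerk and using the initial condition a(0) = 3/4, we get a(t) = 3·exp(t/2)/4. Finding the antiderivative of a(t) and using v(0) = 3/2: v(t) = 3·exp(t/2)/2. We have velocity v(t) = 3·exp(t/2)/2. Substituting t = 2*log(4): v(2*log(4)) = 6.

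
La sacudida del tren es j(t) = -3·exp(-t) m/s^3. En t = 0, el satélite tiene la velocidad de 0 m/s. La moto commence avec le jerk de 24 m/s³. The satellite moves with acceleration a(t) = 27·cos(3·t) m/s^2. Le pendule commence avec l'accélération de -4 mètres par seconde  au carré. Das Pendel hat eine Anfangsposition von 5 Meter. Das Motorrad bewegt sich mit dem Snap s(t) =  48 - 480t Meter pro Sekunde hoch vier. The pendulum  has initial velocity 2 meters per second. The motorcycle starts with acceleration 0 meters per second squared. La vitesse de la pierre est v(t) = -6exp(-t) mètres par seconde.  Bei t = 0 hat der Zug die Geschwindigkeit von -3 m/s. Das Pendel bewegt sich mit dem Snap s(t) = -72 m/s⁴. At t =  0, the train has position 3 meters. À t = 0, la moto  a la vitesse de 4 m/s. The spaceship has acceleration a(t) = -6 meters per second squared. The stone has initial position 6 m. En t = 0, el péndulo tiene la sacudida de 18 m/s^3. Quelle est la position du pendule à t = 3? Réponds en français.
Nous devons trouver la primitive de notre équation du snap s(t) = -72 4 fois. L'intégrale du snap est le jerk. En utilisant j(0) = 18, nous obtenons j(t) = 18 - 72·t. L'intégrale du jerk, avec a(0) = -4, donne l'accélération: a(t) = -36·t^2 + 18·t - 4. L'intégrale de l'accélération, avec v(0) = 2, donne la vitesse: v(t) = -12·t^3 + 9·t^2 - 4·t + 2. En intégrant la vitesse et en utilisant la condition initiale x(0) = 5, nous obtenons x(t) = -3·t^4 + 3·t^3 - 2·t^2 + 2·t + 5. En utilisant x(t) = -3·t^4 + 3·t^3 - 2·t^2 + 2·t + 5 et en substituant t = 3, nous trouvons x = -169.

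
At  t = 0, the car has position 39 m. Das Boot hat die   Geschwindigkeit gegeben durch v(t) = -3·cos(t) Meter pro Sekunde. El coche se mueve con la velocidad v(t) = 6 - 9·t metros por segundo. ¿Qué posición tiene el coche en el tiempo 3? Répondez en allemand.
Um dies zu lösen, müssen wir 1 Integral unserer Gleichung für die Geschwindigkeit v(t) = 6 - 9·t finden. Durch Integration von der Geschwindigkeit und Verwendung der Anfangsbedingung x(0) = 39, erhalten wir x(t) = -9·t^2/2 + 6·t + 39. Mit x(t) = -9·t^2/2 + 6·t + 39 und Einsetzen von t = 3, finden wir x = 33/2.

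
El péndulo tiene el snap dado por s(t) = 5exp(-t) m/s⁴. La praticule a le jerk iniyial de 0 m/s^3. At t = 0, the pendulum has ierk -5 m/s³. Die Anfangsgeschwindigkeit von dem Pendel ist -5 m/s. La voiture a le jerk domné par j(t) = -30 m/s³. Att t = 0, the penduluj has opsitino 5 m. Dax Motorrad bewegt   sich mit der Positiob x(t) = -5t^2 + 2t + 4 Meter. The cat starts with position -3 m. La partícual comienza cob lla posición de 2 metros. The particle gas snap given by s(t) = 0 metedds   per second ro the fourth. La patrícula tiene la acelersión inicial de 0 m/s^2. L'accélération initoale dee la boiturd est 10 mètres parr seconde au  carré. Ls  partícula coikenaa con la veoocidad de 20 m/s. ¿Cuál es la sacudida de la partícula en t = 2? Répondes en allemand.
Wir müssen unsere Gleichung für den Snap s(t) = 0 1-mal integrieren. Das Integral von dem Snap ist der Ruck. Mit j(0) = 0 erhalten wir j(t) = 0. Aus der Gleichung für den Ruck j(t) = 0, setzen wir t = 2 ein und erhalten j = 0.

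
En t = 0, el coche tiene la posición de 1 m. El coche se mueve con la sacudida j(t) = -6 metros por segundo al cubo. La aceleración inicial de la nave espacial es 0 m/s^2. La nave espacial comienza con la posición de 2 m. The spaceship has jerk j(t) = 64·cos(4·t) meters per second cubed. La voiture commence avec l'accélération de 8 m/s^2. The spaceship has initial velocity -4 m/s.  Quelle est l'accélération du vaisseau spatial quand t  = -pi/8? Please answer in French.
Nous devons intégrer notre équation du jerk j(t) = 64·cos(4·t) 1 fois. L'intégrale du jerk est l'accélération. En utilisant a(0) = 0, nous obtenons a(t) = 16·sin(4·t). Nous avons l'accélération a(t) = 16·sin(4·t). En substituant t = -pi/8: a(-pi/8) = -16.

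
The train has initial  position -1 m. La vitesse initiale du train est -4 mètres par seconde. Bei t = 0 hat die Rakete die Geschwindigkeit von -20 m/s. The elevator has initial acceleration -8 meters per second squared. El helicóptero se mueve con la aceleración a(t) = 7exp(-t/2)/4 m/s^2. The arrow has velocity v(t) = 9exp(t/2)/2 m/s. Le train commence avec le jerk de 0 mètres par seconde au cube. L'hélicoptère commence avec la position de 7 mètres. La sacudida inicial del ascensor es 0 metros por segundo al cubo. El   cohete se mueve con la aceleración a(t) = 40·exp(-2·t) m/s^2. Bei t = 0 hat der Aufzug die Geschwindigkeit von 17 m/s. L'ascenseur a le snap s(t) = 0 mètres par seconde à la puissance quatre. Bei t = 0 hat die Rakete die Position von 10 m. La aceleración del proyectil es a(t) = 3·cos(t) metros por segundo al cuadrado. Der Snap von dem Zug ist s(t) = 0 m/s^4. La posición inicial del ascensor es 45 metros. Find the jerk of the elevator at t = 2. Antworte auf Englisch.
We need to integrate our snap equation s(t) = 0 1 time. Taking ∫s(t)dt and applying j(0) = 0, we find j(t) = 0. Using j(t) = 0 and substituting t = 2, we find j = 0.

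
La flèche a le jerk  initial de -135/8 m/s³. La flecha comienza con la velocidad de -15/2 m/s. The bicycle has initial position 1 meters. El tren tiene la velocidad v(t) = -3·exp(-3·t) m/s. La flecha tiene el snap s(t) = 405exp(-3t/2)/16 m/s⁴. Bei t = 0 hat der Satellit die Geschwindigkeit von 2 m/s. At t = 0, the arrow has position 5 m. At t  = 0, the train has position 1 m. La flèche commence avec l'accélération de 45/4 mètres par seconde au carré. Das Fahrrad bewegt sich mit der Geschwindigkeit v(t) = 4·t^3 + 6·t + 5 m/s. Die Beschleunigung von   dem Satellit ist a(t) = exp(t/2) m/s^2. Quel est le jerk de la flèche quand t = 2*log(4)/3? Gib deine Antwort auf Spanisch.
Debemos encontrar la integral de nuestra ecuación del snap s(t) = 405·exp(-3·t/2)/16 1 vez. Integrando el snap y usando la condición inicial j(0) = -135/8, obtenemos j(t) = -135·exp(-3·t/2)/8. Usando j(t) = -135·exp(-3·t/2)/8 y sustituyendo t = 2*log(4)/3, encontramos j = -135/32.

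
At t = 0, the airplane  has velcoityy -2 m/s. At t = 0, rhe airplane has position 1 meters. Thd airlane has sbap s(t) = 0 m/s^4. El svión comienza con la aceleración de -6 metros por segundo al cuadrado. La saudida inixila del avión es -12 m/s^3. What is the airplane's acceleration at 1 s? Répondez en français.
Nous devons intégrer notre équation du snap s(t) = 0 2 fois. En intégrant le snap et en utilisant la condition initiale j(0) = -12, nous obtenons j(t) = -12. L'intégrale du jerk est l'accélération. En utilisant a(0) = -6, nous obtenons a(t) = -12·t - 6. Nous avons l'accélération a(t) = -12·t - 6. En substituant t = 1: a(1) = -18.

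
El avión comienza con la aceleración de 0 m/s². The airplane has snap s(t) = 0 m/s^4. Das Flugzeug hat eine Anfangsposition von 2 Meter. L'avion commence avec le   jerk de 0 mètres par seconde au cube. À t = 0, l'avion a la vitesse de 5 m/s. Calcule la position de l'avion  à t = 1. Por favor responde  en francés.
En partant du snap s(t) = 0, nous prenons 4 intégrales. En intégrant le snap et en utilisant la condition initiale j(0) = 0, nous obtenons j(t) = 0. En prenant ∫j(t)dt et en appliquant a(0) = 0, nous trouvons a(t) = 0. L'intégrale de l'accélération est la vitesse. En utilisant v(0) = 5, nous obtenons v(t) = 5. En intégrant la vitesse et en utilisant la condition initiale x(0) = 2, nous obtenons x(t) = 5·t + 2. Nous avons la position x(t) = 5·t + 2. En substituant t = 1: x(1) = 7.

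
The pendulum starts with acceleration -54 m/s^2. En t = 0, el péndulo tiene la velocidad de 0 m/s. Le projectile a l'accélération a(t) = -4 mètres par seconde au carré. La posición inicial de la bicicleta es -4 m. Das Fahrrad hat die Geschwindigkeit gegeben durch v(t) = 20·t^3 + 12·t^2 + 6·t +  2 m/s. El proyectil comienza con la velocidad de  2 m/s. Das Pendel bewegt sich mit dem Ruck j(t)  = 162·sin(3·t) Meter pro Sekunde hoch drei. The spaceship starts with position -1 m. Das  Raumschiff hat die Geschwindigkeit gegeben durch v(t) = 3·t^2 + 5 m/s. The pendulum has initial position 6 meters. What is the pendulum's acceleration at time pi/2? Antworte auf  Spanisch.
Partiendo de la sacudida j(t) = 162·sin(3·t), tomamos 1 antiderivada. La integral de la sacudida, con a(0) = -54, da la aceleración: a(t) = -54·cos(3·t). Usando a(t) = -54·cos(3·t) y sustituyendo t = pi/2, encontramos a = 0.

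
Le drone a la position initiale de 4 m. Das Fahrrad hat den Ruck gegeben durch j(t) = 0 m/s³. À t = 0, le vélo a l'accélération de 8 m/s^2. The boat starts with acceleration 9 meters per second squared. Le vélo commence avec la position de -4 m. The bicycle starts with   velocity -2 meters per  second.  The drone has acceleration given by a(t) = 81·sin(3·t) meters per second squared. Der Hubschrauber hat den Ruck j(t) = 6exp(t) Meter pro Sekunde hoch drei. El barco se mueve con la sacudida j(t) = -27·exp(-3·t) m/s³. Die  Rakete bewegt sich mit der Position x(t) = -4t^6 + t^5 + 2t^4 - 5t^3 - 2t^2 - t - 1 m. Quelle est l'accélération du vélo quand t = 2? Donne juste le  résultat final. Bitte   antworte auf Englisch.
At t = 2, a = 8.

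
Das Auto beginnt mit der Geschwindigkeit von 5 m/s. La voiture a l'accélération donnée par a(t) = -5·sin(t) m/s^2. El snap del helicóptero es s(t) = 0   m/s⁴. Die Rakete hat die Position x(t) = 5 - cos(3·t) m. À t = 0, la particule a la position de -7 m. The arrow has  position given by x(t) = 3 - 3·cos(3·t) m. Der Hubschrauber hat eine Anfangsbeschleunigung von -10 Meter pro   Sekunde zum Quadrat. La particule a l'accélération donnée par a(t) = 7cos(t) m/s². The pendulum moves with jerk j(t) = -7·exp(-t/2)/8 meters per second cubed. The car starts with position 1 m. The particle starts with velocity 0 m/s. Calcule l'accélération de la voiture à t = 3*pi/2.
De l'équation de l'accélération a(t) = -5·sin(t), nous substituons t = 3*pi/2 pour obtenir a = 5.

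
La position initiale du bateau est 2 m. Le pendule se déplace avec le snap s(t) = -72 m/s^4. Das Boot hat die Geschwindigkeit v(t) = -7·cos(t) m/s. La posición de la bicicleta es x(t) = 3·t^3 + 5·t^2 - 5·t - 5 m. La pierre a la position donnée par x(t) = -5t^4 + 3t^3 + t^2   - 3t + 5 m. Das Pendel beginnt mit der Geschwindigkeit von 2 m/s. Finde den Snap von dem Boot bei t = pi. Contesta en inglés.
We must differentiate our velocity equation v(t) = -7·cos(t) 3 times. Taking d/dt of v(t), we find a(t) = 7·sin(t). The derivative of acceleration gives jerk: j(t) = 7·cos(t). Taking d/dt of j(t), we find s(t) = -7·sin(t). We have snap s(t) = -7·sin(t). Substituting t = pi: s(pi) = 0.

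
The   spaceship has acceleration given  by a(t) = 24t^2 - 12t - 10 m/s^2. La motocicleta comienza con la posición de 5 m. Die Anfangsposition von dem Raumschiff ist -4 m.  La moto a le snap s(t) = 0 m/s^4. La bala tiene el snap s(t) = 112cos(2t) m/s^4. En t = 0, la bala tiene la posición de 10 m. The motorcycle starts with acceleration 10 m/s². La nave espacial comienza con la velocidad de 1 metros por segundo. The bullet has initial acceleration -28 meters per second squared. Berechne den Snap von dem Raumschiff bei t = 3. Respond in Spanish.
Para resolver esto, necesitamos tomar 2 derivadas de nuestra ecuación de la aceleración a(t) = 24·t^2 - 12·t - 10. La derivada de la aceleración da la sacudida: j(t) = 48·t - 12. La derivada de la sacudida da el snap: s(t) = 48. Tenemos el snap s(t) = 48. Sustituyendo t = 3: s(3) = 48.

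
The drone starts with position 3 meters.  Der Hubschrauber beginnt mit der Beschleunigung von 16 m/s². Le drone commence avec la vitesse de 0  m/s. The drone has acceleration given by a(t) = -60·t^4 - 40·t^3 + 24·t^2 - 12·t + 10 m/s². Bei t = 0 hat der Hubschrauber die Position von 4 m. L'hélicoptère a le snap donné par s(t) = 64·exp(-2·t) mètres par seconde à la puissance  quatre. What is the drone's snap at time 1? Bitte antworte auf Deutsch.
Ausgehend von der Beschleunigung a(t) = -60·t^4 - 40·t^3 + 24·t^2 - 12·t + 10, nehmen wir 2 Ableitungen. Durch Ableiten von der Beschleunigung erhalten wir den Ruck: j(t) = -240·t^3 - 120·t^2 + 48·t - 12. Durch Ableiten von dem Ruck erhalten wir den Snap: s(t) = -720·t^2 - 240·t + 48. Aus der Gleichung für den Snap s(t) = -720·t^2 - 240·t + 48, setzen wir t = 1 ein und erhalten s = -912.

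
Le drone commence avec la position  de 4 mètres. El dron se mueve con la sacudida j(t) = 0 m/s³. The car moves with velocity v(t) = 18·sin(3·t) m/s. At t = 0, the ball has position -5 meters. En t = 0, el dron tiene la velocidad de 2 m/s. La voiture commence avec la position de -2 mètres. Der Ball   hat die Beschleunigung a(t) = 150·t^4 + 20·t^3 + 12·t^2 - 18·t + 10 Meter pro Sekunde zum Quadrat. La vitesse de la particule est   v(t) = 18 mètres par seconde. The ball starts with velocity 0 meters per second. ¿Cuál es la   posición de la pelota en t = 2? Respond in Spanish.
Partiendo de la aceleración a(t) = 150·t^4 + 20·t^3 + 12·t^2 - 18·t + 10, tomamos 2 antiderivadas. La integral de la aceleración, con v(0) = 0, da la velocidad: v(t) = t·(30·t^4 + 5·t^3 + 4·t^2 - 9·t + 10). Integrando la velocidad y usando la condición inicial x(0) = -5, obtenemos x(t) = 5·t^6 + t^5 + t^4 - 3·t^3 + 5·t^2 - 5. Usando x(t) = 5·t^6 + t^5 + t^4 - 3·t^3 + 5·t^2 - 5 y sustituyendo t = 2, encontramos x = 359.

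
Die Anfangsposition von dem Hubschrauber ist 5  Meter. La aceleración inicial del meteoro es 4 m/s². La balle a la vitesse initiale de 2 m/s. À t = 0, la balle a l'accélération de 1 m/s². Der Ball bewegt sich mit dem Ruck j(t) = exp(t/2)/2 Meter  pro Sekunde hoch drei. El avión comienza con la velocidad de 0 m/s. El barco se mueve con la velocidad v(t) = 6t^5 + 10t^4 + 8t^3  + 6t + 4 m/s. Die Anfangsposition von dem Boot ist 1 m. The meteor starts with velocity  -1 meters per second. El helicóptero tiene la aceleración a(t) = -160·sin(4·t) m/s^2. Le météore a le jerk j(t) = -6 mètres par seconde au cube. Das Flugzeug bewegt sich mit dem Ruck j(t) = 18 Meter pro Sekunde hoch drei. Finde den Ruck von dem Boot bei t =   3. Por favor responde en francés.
En partant de la vitesse v(t) = 6·t^5 + 10·t^4 + 8·t^3 + 6·t + 4, nous prenons 2 dérivées. La dérivée de la vitesse donne l'accélération: a(t) = 30·t^4 + 40·t^3 + 24·t^2 + 6. La dérivée de l'accélération donne le jerk: j(t) = 120·t^3 + 120·t^2 + 48·t. De l'équation du jerk j(t) = 120·t^3 + 120·t^2 + 48·t, nous substituons t = 3 pour obtenir j = 4464.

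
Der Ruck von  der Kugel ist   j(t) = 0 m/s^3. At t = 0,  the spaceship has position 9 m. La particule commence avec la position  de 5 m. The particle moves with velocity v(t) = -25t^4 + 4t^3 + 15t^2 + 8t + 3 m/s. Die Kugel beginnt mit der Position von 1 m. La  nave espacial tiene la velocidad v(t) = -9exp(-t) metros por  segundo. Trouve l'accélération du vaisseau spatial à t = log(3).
Pour résoudre ceci, nous devons prendre 1 dérivée de notre équation de la vitesse v(t) = -9·exp(-t). La dérivée de la vitesse donne l'accélération: a(t) = 9·exp(-t). De l'équation de l'accélération a(t) = 9·exp(-t), nous substituons t = log(3) pour obtenir a = 3.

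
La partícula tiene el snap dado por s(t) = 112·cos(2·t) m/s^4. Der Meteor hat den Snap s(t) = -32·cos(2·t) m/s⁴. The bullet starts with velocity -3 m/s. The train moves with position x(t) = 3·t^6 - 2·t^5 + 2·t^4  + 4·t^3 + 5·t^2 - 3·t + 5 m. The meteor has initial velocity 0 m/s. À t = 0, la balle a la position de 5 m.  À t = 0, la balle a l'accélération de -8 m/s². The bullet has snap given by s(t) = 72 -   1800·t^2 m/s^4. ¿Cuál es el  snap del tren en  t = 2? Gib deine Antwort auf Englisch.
To solve this, we need to take 4 derivatives of our position equation x(t) = 3·t^6 - 2·t^5 + 2·t^4 + 4·t^3 + 5·t^2 - 3·t + 5. The derivative of position gives velocity: v(t) = 18·t^5 - 10·t^4 + 8·t^3 + 12·t^2 + 10·t - 3. Differentiating velocity, we get acceleration: a(t) = 90·t^4 - 40·t^3 + 24·t^2 + 24·t + 10. The derivative of acceleration gives jerk: j(t) = 360·t^3 - 120·t^2 + 48·t + 24. Differentiating jerk, we get snap: s(t) = 1080·t^2 - 240·t + 48. We have snap s(t) = 1080·t^2 - 240·t + 48. Substituting t = 2: s(2) = 3888.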